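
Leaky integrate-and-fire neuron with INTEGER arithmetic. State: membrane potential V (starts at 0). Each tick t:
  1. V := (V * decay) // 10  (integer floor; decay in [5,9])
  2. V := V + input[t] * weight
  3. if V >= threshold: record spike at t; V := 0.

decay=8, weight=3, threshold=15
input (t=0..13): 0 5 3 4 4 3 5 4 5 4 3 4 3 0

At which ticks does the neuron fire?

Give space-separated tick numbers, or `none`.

Answer: 1 3 5 6 8 10 12

Derivation:
t=0: input=0 -> V=0
t=1: input=5 -> V=0 FIRE
t=2: input=3 -> V=9
t=3: input=4 -> V=0 FIRE
t=4: input=4 -> V=12
t=5: input=3 -> V=0 FIRE
t=6: input=5 -> V=0 FIRE
t=7: input=4 -> V=12
t=8: input=5 -> V=0 FIRE
t=9: input=4 -> V=12
t=10: input=3 -> V=0 FIRE
t=11: input=4 -> V=12
t=12: input=3 -> V=0 FIRE
t=13: input=0 -> V=0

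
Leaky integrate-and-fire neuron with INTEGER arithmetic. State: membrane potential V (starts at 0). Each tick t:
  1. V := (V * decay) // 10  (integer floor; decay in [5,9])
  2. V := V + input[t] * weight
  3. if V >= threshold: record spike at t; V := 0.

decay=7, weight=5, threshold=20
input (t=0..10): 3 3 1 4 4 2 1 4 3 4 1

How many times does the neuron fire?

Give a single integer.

Answer: 5

Derivation:
t=0: input=3 -> V=15
t=1: input=3 -> V=0 FIRE
t=2: input=1 -> V=5
t=3: input=4 -> V=0 FIRE
t=4: input=4 -> V=0 FIRE
t=5: input=2 -> V=10
t=6: input=1 -> V=12
t=7: input=4 -> V=0 FIRE
t=8: input=3 -> V=15
t=9: input=4 -> V=0 FIRE
t=10: input=1 -> V=5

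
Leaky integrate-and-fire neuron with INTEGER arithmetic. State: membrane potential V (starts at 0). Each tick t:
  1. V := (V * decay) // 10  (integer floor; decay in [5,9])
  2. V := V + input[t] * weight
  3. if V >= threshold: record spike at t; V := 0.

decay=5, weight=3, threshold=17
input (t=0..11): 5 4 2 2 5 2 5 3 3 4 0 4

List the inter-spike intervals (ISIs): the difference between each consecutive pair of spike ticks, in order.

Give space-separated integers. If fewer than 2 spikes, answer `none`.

t=0: input=5 -> V=15
t=1: input=4 -> V=0 FIRE
t=2: input=2 -> V=6
t=3: input=2 -> V=9
t=4: input=5 -> V=0 FIRE
t=5: input=2 -> V=6
t=6: input=5 -> V=0 FIRE
t=7: input=3 -> V=9
t=8: input=3 -> V=13
t=9: input=4 -> V=0 FIRE
t=10: input=0 -> V=0
t=11: input=4 -> V=12

Answer: 3 2 3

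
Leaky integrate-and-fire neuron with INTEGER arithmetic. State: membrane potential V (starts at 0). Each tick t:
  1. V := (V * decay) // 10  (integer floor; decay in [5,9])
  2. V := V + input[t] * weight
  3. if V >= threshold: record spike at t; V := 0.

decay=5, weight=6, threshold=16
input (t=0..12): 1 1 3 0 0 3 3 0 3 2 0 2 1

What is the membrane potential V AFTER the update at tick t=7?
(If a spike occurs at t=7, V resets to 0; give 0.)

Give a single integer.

t=0: input=1 -> V=6
t=1: input=1 -> V=9
t=2: input=3 -> V=0 FIRE
t=3: input=0 -> V=0
t=4: input=0 -> V=0
t=5: input=3 -> V=0 FIRE
t=6: input=3 -> V=0 FIRE
t=7: input=0 -> V=0
t=8: input=3 -> V=0 FIRE
t=9: input=2 -> V=12
t=10: input=0 -> V=6
t=11: input=2 -> V=15
t=12: input=1 -> V=13

Answer: 0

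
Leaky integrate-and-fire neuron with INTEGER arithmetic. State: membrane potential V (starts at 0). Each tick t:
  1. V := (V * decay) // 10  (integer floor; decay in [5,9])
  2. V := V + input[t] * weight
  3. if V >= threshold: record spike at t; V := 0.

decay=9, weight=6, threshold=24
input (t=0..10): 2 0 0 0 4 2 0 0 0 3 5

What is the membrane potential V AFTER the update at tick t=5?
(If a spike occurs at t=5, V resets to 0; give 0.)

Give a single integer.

t=0: input=2 -> V=12
t=1: input=0 -> V=10
t=2: input=0 -> V=9
t=3: input=0 -> V=8
t=4: input=4 -> V=0 FIRE
t=5: input=2 -> V=12
t=6: input=0 -> V=10
t=7: input=0 -> V=9
t=8: input=0 -> V=8
t=9: input=3 -> V=0 FIRE
t=10: input=5 -> V=0 FIRE

Answer: 12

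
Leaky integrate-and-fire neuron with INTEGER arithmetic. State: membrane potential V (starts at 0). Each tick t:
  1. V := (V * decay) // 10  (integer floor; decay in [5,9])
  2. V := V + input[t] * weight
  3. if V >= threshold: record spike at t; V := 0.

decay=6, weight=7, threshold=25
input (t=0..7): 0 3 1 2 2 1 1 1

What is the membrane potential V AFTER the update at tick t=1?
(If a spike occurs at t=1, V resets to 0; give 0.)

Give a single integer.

Answer: 21

Derivation:
t=0: input=0 -> V=0
t=1: input=3 -> V=21
t=2: input=1 -> V=19
t=3: input=2 -> V=0 FIRE
t=4: input=2 -> V=14
t=5: input=1 -> V=15
t=6: input=1 -> V=16
t=7: input=1 -> V=16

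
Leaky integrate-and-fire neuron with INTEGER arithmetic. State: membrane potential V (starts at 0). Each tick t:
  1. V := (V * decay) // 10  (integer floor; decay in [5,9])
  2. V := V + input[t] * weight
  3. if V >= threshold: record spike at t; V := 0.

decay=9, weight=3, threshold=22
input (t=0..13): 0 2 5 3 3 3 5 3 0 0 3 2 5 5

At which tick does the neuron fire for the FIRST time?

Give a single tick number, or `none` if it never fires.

t=0: input=0 -> V=0
t=1: input=2 -> V=6
t=2: input=5 -> V=20
t=3: input=3 -> V=0 FIRE
t=4: input=3 -> V=9
t=5: input=3 -> V=17
t=6: input=5 -> V=0 FIRE
t=7: input=3 -> V=9
t=8: input=0 -> V=8
t=9: input=0 -> V=7
t=10: input=3 -> V=15
t=11: input=2 -> V=19
t=12: input=5 -> V=0 FIRE
t=13: input=5 -> V=15

Answer: 3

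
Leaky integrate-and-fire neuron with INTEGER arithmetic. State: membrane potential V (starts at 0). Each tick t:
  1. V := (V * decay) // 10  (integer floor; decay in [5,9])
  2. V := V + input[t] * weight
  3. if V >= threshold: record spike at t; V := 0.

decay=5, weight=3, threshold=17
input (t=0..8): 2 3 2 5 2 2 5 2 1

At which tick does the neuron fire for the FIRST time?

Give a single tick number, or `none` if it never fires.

Answer: 3

Derivation:
t=0: input=2 -> V=6
t=1: input=3 -> V=12
t=2: input=2 -> V=12
t=3: input=5 -> V=0 FIRE
t=4: input=2 -> V=6
t=5: input=2 -> V=9
t=6: input=5 -> V=0 FIRE
t=7: input=2 -> V=6
t=8: input=1 -> V=6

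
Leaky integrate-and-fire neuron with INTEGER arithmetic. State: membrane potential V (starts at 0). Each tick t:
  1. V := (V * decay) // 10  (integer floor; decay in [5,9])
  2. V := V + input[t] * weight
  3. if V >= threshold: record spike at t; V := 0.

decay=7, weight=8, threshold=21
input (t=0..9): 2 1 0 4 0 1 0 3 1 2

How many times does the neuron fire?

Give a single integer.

Answer: 3

Derivation:
t=0: input=2 -> V=16
t=1: input=1 -> V=19
t=2: input=0 -> V=13
t=3: input=4 -> V=0 FIRE
t=4: input=0 -> V=0
t=5: input=1 -> V=8
t=6: input=0 -> V=5
t=7: input=3 -> V=0 FIRE
t=8: input=1 -> V=8
t=9: input=2 -> V=0 FIRE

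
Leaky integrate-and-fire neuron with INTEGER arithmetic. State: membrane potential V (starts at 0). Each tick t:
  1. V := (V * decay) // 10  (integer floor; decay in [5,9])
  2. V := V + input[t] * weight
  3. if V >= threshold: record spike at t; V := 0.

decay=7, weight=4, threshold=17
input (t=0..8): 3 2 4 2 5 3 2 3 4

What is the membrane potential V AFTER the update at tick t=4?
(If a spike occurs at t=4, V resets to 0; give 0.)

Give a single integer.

Answer: 0

Derivation:
t=0: input=3 -> V=12
t=1: input=2 -> V=16
t=2: input=4 -> V=0 FIRE
t=3: input=2 -> V=8
t=4: input=5 -> V=0 FIRE
t=5: input=3 -> V=12
t=6: input=2 -> V=16
t=7: input=3 -> V=0 FIRE
t=8: input=4 -> V=16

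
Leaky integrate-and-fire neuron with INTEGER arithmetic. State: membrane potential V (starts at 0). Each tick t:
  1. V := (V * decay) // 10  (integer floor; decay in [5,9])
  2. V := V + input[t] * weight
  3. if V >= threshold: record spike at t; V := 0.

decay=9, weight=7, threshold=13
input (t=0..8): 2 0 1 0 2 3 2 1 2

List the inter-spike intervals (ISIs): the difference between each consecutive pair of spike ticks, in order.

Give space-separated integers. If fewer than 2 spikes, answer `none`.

t=0: input=2 -> V=0 FIRE
t=1: input=0 -> V=0
t=2: input=1 -> V=7
t=3: input=0 -> V=6
t=4: input=2 -> V=0 FIRE
t=5: input=3 -> V=0 FIRE
t=6: input=2 -> V=0 FIRE
t=7: input=1 -> V=7
t=8: input=2 -> V=0 FIRE

Answer: 4 1 1 2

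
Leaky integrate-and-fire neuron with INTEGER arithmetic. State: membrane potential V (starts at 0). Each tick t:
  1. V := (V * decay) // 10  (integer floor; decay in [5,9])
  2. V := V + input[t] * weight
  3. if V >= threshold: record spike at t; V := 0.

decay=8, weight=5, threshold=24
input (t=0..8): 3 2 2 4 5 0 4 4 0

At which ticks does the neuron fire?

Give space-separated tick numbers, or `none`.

Answer: 2 4 7

Derivation:
t=0: input=3 -> V=15
t=1: input=2 -> V=22
t=2: input=2 -> V=0 FIRE
t=3: input=4 -> V=20
t=4: input=5 -> V=0 FIRE
t=5: input=0 -> V=0
t=6: input=4 -> V=20
t=7: input=4 -> V=0 FIRE
t=8: input=0 -> V=0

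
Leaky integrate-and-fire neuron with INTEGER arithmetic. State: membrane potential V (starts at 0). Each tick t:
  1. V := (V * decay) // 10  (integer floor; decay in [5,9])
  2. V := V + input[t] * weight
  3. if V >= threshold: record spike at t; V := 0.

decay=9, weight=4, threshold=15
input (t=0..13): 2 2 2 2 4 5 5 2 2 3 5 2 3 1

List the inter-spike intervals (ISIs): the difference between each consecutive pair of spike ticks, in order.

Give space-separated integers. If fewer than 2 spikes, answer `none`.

t=0: input=2 -> V=8
t=1: input=2 -> V=0 FIRE
t=2: input=2 -> V=8
t=3: input=2 -> V=0 FIRE
t=4: input=4 -> V=0 FIRE
t=5: input=5 -> V=0 FIRE
t=6: input=5 -> V=0 FIRE
t=7: input=2 -> V=8
t=8: input=2 -> V=0 FIRE
t=9: input=3 -> V=12
t=10: input=5 -> V=0 FIRE
t=11: input=2 -> V=8
t=12: input=3 -> V=0 FIRE
t=13: input=1 -> V=4

Answer: 2 1 1 1 2 2 2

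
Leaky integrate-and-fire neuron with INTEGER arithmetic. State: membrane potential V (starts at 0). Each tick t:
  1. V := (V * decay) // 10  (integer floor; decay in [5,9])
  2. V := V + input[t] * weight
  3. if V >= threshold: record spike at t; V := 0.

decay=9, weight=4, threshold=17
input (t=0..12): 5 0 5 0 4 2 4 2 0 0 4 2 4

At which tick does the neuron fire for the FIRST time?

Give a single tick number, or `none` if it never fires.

Answer: 0

Derivation:
t=0: input=5 -> V=0 FIRE
t=1: input=0 -> V=0
t=2: input=5 -> V=0 FIRE
t=3: input=0 -> V=0
t=4: input=4 -> V=16
t=5: input=2 -> V=0 FIRE
t=6: input=4 -> V=16
t=7: input=2 -> V=0 FIRE
t=8: input=0 -> V=0
t=9: input=0 -> V=0
t=10: input=4 -> V=16
t=11: input=2 -> V=0 FIRE
t=12: input=4 -> V=16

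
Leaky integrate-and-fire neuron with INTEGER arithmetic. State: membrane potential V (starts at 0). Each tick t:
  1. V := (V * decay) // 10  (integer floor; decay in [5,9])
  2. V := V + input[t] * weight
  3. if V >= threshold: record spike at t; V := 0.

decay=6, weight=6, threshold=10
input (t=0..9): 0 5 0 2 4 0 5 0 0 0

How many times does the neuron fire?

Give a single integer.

t=0: input=0 -> V=0
t=1: input=5 -> V=0 FIRE
t=2: input=0 -> V=0
t=3: input=2 -> V=0 FIRE
t=4: input=4 -> V=0 FIRE
t=5: input=0 -> V=0
t=6: input=5 -> V=0 FIRE
t=7: input=0 -> V=0
t=8: input=0 -> V=0
t=9: input=0 -> V=0

Answer: 4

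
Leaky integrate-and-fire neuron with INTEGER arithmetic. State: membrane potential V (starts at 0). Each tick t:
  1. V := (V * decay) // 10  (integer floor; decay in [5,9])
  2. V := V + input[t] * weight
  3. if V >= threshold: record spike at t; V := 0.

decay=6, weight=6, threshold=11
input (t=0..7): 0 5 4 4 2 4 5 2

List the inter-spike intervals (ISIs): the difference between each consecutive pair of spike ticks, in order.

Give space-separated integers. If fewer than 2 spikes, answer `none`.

t=0: input=0 -> V=0
t=1: input=5 -> V=0 FIRE
t=2: input=4 -> V=0 FIRE
t=3: input=4 -> V=0 FIRE
t=4: input=2 -> V=0 FIRE
t=5: input=4 -> V=0 FIRE
t=6: input=5 -> V=0 FIRE
t=7: input=2 -> V=0 FIRE

Answer: 1 1 1 1 1 1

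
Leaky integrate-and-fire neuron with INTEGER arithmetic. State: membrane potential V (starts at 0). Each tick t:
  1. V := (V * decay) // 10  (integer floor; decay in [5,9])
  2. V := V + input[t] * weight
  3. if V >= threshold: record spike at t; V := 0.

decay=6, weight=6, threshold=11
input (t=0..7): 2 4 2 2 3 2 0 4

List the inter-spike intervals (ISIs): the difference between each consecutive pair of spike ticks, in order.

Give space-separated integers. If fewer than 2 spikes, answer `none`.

t=0: input=2 -> V=0 FIRE
t=1: input=4 -> V=0 FIRE
t=2: input=2 -> V=0 FIRE
t=3: input=2 -> V=0 FIRE
t=4: input=3 -> V=0 FIRE
t=5: input=2 -> V=0 FIRE
t=6: input=0 -> V=0
t=7: input=4 -> V=0 FIRE

Answer: 1 1 1 1 1 2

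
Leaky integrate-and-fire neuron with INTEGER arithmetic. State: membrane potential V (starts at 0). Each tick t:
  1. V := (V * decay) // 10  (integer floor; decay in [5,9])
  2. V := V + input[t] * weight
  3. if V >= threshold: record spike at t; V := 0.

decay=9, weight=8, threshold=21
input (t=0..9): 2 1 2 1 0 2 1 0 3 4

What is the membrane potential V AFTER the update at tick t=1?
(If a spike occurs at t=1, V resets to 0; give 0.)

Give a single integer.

t=0: input=2 -> V=16
t=1: input=1 -> V=0 FIRE
t=2: input=2 -> V=16
t=3: input=1 -> V=0 FIRE
t=4: input=0 -> V=0
t=5: input=2 -> V=16
t=6: input=1 -> V=0 FIRE
t=7: input=0 -> V=0
t=8: input=3 -> V=0 FIRE
t=9: input=4 -> V=0 FIRE

Answer: 0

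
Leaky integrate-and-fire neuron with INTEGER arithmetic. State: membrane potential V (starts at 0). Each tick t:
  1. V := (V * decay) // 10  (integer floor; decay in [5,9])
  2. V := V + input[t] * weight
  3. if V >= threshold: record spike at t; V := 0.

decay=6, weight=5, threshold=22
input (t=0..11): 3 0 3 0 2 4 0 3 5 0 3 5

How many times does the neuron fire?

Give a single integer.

t=0: input=3 -> V=15
t=1: input=0 -> V=9
t=2: input=3 -> V=20
t=3: input=0 -> V=12
t=4: input=2 -> V=17
t=5: input=4 -> V=0 FIRE
t=6: input=0 -> V=0
t=7: input=3 -> V=15
t=8: input=5 -> V=0 FIRE
t=9: input=0 -> V=0
t=10: input=3 -> V=15
t=11: input=5 -> V=0 FIRE

Answer: 3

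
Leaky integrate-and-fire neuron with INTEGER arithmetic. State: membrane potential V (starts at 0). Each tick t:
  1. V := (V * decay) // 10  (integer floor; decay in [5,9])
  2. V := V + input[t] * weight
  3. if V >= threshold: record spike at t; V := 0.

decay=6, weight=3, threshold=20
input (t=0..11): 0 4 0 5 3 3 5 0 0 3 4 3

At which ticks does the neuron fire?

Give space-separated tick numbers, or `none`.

Answer: 4 6

Derivation:
t=0: input=0 -> V=0
t=1: input=4 -> V=12
t=2: input=0 -> V=7
t=3: input=5 -> V=19
t=4: input=3 -> V=0 FIRE
t=5: input=3 -> V=9
t=6: input=5 -> V=0 FIRE
t=7: input=0 -> V=0
t=8: input=0 -> V=0
t=9: input=3 -> V=9
t=10: input=4 -> V=17
t=11: input=3 -> V=19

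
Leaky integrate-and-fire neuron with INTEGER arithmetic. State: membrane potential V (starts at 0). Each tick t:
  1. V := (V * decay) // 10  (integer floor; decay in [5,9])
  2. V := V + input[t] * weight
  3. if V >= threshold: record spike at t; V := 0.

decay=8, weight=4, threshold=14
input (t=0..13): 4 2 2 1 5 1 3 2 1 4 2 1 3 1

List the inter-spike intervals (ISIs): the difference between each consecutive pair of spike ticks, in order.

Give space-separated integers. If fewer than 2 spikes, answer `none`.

t=0: input=4 -> V=0 FIRE
t=1: input=2 -> V=8
t=2: input=2 -> V=0 FIRE
t=3: input=1 -> V=4
t=4: input=5 -> V=0 FIRE
t=5: input=1 -> V=4
t=6: input=3 -> V=0 FIRE
t=7: input=2 -> V=8
t=8: input=1 -> V=10
t=9: input=4 -> V=0 FIRE
t=10: input=2 -> V=8
t=11: input=1 -> V=10
t=12: input=3 -> V=0 FIRE
t=13: input=1 -> V=4

Answer: 2 2 2 3 3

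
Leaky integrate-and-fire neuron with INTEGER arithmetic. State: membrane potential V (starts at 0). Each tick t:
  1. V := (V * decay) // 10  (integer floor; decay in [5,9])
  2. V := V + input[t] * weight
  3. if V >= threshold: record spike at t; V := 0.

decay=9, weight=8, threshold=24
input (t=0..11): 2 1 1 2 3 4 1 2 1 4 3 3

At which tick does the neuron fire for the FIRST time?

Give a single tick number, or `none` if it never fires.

Answer: 2

Derivation:
t=0: input=2 -> V=16
t=1: input=1 -> V=22
t=2: input=1 -> V=0 FIRE
t=3: input=2 -> V=16
t=4: input=3 -> V=0 FIRE
t=5: input=4 -> V=0 FIRE
t=6: input=1 -> V=8
t=7: input=2 -> V=23
t=8: input=1 -> V=0 FIRE
t=9: input=4 -> V=0 FIRE
t=10: input=3 -> V=0 FIRE
t=11: input=3 -> V=0 FIRE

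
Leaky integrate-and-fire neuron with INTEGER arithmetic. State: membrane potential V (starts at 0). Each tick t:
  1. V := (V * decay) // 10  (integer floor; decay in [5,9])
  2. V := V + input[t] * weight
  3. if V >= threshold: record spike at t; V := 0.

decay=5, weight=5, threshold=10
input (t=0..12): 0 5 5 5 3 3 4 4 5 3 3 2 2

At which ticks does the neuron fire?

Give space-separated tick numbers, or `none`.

Answer: 1 2 3 4 5 6 7 8 9 10 11 12

Derivation:
t=0: input=0 -> V=0
t=1: input=5 -> V=0 FIRE
t=2: input=5 -> V=0 FIRE
t=3: input=5 -> V=0 FIRE
t=4: input=3 -> V=0 FIRE
t=5: input=3 -> V=0 FIRE
t=6: input=4 -> V=0 FIRE
t=7: input=4 -> V=0 FIRE
t=8: input=5 -> V=0 FIRE
t=9: input=3 -> V=0 FIRE
t=10: input=3 -> V=0 FIRE
t=11: input=2 -> V=0 FIRE
t=12: input=2 -> V=0 FIRE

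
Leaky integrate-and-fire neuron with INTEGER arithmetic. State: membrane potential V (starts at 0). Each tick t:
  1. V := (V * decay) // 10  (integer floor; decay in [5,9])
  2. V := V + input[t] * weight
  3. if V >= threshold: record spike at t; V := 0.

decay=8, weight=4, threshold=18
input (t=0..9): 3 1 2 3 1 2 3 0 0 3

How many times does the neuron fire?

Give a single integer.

Answer: 2

Derivation:
t=0: input=3 -> V=12
t=1: input=1 -> V=13
t=2: input=2 -> V=0 FIRE
t=3: input=3 -> V=12
t=4: input=1 -> V=13
t=5: input=2 -> V=0 FIRE
t=6: input=3 -> V=12
t=7: input=0 -> V=9
t=8: input=0 -> V=7
t=9: input=3 -> V=17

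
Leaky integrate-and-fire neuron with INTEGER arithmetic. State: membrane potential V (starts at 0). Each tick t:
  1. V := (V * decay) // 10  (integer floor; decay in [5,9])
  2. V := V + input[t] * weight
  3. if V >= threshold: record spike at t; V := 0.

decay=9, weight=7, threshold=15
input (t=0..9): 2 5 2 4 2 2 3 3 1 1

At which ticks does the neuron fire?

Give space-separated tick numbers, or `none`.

Answer: 1 3 5 6 7

Derivation:
t=0: input=2 -> V=14
t=1: input=5 -> V=0 FIRE
t=2: input=2 -> V=14
t=3: input=4 -> V=0 FIRE
t=4: input=2 -> V=14
t=5: input=2 -> V=0 FIRE
t=6: input=3 -> V=0 FIRE
t=7: input=3 -> V=0 FIRE
t=8: input=1 -> V=7
t=9: input=1 -> V=13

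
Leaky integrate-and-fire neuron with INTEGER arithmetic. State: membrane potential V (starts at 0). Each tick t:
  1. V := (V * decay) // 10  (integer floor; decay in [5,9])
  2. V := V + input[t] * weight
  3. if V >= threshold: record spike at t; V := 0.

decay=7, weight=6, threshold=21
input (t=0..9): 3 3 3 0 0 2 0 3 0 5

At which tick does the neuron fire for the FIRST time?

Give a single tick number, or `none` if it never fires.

t=0: input=3 -> V=18
t=1: input=3 -> V=0 FIRE
t=2: input=3 -> V=18
t=3: input=0 -> V=12
t=4: input=0 -> V=8
t=5: input=2 -> V=17
t=6: input=0 -> V=11
t=7: input=3 -> V=0 FIRE
t=8: input=0 -> V=0
t=9: input=5 -> V=0 FIRE

Answer: 1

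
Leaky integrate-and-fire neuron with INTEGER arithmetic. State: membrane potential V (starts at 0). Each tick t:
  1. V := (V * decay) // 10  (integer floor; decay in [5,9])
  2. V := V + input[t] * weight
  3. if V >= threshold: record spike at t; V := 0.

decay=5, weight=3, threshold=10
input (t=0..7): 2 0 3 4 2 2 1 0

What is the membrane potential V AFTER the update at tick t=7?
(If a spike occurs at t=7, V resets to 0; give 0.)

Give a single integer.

t=0: input=2 -> V=6
t=1: input=0 -> V=3
t=2: input=3 -> V=0 FIRE
t=3: input=4 -> V=0 FIRE
t=4: input=2 -> V=6
t=5: input=2 -> V=9
t=6: input=1 -> V=7
t=7: input=0 -> V=3

Answer: 3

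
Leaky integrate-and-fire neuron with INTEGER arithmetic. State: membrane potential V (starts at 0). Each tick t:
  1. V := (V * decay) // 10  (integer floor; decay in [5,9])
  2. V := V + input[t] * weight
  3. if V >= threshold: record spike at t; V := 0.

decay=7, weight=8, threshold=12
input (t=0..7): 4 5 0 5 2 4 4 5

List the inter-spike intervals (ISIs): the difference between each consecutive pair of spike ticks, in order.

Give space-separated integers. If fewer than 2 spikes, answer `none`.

Answer: 1 2 1 1 1 1

Derivation:
t=0: input=4 -> V=0 FIRE
t=1: input=5 -> V=0 FIRE
t=2: input=0 -> V=0
t=3: input=5 -> V=0 FIRE
t=4: input=2 -> V=0 FIRE
t=5: input=4 -> V=0 FIRE
t=6: input=4 -> V=0 FIRE
t=7: input=5 -> V=0 FIRE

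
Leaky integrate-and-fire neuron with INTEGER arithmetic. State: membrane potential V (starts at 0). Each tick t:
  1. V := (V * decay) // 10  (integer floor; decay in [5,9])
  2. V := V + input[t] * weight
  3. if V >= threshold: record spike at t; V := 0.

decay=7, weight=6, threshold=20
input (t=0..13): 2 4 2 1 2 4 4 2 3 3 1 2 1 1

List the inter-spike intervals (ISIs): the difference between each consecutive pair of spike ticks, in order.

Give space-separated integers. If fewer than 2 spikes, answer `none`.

Answer: 3 1 1 2 3

Derivation:
t=0: input=2 -> V=12
t=1: input=4 -> V=0 FIRE
t=2: input=2 -> V=12
t=3: input=1 -> V=14
t=4: input=2 -> V=0 FIRE
t=5: input=4 -> V=0 FIRE
t=6: input=4 -> V=0 FIRE
t=7: input=2 -> V=12
t=8: input=3 -> V=0 FIRE
t=9: input=3 -> V=18
t=10: input=1 -> V=18
t=11: input=2 -> V=0 FIRE
t=12: input=1 -> V=6
t=13: input=1 -> V=10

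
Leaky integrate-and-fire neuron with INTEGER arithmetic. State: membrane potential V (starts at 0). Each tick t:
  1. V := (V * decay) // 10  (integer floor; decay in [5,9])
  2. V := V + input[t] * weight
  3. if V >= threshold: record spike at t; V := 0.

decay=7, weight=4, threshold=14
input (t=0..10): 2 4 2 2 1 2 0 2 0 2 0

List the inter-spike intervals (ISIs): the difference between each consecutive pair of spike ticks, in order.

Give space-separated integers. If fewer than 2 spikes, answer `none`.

t=0: input=2 -> V=8
t=1: input=4 -> V=0 FIRE
t=2: input=2 -> V=8
t=3: input=2 -> V=13
t=4: input=1 -> V=13
t=5: input=2 -> V=0 FIRE
t=6: input=0 -> V=0
t=7: input=2 -> V=8
t=8: input=0 -> V=5
t=9: input=2 -> V=11
t=10: input=0 -> V=7

Answer: 4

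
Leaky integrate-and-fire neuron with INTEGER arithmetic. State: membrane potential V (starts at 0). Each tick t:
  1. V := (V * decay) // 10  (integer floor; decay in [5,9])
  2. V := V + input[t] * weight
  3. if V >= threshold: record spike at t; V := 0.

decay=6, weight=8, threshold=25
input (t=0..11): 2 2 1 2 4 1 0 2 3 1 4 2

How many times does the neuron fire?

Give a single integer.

Answer: 4

Derivation:
t=0: input=2 -> V=16
t=1: input=2 -> V=0 FIRE
t=2: input=1 -> V=8
t=3: input=2 -> V=20
t=4: input=4 -> V=0 FIRE
t=5: input=1 -> V=8
t=6: input=0 -> V=4
t=7: input=2 -> V=18
t=8: input=3 -> V=0 FIRE
t=9: input=1 -> V=8
t=10: input=4 -> V=0 FIRE
t=11: input=2 -> V=16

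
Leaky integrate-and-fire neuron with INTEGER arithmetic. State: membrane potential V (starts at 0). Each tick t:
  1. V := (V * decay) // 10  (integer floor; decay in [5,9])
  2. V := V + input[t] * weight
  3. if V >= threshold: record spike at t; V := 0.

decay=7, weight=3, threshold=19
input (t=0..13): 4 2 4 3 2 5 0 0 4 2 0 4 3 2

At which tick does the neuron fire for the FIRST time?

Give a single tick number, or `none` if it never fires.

t=0: input=4 -> V=12
t=1: input=2 -> V=14
t=2: input=4 -> V=0 FIRE
t=3: input=3 -> V=9
t=4: input=2 -> V=12
t=5: input=5 -> V=0 FIRE
t=6: input=0 -> V=0
t=7: input=0 -> V=0
t=8: input=4 -> V=12
t=9: input=2 -> V=14
t=10: input=0 -> V=9
t=11: input=4 -> V=18
t=12: input=3 -> V=0 FIRE
t=13: input=2 -> V=6

Answer: 2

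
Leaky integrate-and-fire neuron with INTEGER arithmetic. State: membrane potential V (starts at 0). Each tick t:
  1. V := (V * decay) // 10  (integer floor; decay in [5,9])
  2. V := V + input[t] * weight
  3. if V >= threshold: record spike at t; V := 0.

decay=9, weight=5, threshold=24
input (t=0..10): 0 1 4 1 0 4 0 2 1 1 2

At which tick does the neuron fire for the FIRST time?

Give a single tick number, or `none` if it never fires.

t=0: input=0 -> V=0
t=1: input=1 -> V=5
t=2: input=4 -> V=0 FIRE
t=3: input=1 -> V=5
t=4: input=0 -> V=4
t=5: input=4 -> V=23
t=6: input=0 -> V=20
t=7: input=2 -> V=0 FIRE
t=8: input=1 -> V=5
t=9: input=1 -> V=9
t=10: input=2 -> V=18

Answer: 2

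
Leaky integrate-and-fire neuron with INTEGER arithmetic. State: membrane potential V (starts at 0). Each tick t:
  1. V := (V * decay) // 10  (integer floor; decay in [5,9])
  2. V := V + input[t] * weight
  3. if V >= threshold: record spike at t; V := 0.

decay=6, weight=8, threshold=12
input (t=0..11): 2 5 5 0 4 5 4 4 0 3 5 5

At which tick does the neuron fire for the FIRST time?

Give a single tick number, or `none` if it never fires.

Answer: 0

Derivation:
t=0: input=2 -> V=0 FIRE
t=1: input=5 -> V=0 FIRE
t=2: input=5 -> V=0 FIRE
t=3: input=0 -> V=0
t=4: input=4 -> V=0 FIRE
t=5: input=5 -> V=0 FIRE
t=6: input=4 -> V=0 FIRE
t=7: input=4 -> V=0 FIRE
t=8: input=0 -> V=0
t=9: input=3 -> V=0 FIRE
t=10: input=5 -> V=0 FIRE
t=11: input=5 -> V=0 FIRE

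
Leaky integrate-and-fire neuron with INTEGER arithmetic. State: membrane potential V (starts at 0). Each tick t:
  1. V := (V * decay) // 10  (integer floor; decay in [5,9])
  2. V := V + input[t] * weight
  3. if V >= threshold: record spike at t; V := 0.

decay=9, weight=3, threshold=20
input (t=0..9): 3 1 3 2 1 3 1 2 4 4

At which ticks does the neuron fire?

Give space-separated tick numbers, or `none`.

Answer: 3 8

Derivation:
t=0: input=3 -> V=9
t=1: input=1 -> V=11
t=2: input=3 -> V=18
t=3: input=2 -> V=0 FIRE
t=4: input=1 -> V=3
t=5: input=3 -> V=11
t=6: input=1 -> V=12
t=7: input=2 -> V=16
t=8: input=4 -> V=0 FIRE
t=9: input=4 -> V=12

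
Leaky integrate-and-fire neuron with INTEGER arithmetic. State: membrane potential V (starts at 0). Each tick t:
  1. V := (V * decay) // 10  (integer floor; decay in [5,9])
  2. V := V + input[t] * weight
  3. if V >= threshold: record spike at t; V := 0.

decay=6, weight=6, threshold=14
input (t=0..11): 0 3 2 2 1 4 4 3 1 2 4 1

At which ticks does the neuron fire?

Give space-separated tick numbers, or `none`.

Answer: 1 3 5 6 7 9 10

Derivation:
t=0: input=0 -> V=0
t=1: input=3 -> V=0 FIRE
t=2: input=2 -> V=12
t=3: input=2 -> V=0 FIRE
t=4: input=1 -> V=6
t=5: input=4 -> V=0 FIRE
t=6: input=4 -> V=0 FIRE
t=7: input=3 -> V=0 FIRE
t=8: input=1 -> V=6
t=9: input=2 -> V=0 FIRE
t=10: input=4 -> V=0 FIRE
t=11: input=1 -> V=6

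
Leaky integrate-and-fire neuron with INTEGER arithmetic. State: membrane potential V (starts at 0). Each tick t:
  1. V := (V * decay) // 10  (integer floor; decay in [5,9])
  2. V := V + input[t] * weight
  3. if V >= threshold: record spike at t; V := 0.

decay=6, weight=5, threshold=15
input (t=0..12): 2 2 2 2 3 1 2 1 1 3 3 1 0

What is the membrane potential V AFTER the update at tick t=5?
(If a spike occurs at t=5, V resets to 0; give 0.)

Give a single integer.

Answer: 5

Derivation:
t=0: input=2 -> V=10
t=1: input=2 -> V=0 FIRE
t=2: input=2 -> V=10
t=3: input=2 -> V=0 FIRE
t=4: input=3 -> V=0 FIRE
t=5: input=1 -> V=5
t=6: input=2 -> V=13
t=7: input=1 -> V=12
t=8: input=1 -> V=12
t=9: input=3 -> V=0 FIRE
t=10: input=3 -> V=0 FIRE
t=11: input=1 -> V=5
t=12: input=0 -> V=3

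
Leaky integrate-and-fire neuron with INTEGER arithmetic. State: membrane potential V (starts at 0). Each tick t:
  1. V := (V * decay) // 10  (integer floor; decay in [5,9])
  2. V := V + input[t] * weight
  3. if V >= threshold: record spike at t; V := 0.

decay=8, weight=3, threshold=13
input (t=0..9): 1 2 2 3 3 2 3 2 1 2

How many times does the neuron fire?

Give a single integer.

Answer: 3

Derivation:
t=0: input=1 -> V=3
t=1: input=2 -> V=8
t=2: input=2 -> V=12
t=3: input=3 -> V=0 FIRE
t=4: input=3 -> V=9
t=5: input=2 -> V=0 FIRE
t=6: input=3 -> V=9
t=7: input=2 -> V=0 FIRE
t=8: input=1 -> V=3
t=9: input=2 -> V=8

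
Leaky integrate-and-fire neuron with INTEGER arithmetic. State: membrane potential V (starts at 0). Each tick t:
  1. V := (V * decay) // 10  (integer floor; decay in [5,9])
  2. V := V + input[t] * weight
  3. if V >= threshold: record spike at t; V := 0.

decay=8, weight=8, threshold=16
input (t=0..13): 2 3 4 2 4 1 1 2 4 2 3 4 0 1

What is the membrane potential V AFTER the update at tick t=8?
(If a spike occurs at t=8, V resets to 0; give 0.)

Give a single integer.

t=0: input=2 -> V=0 FIRE
t=1: input=3 -> V=0 FIRE
t=2: input=4 -> V=0 FIRE
t=3: input=2 -> V=0 FIRE
t=4: input=4 -> V=0 FIRE
t=5: input=1 -> V=8
t=6: input=1 -> V=14
t=7: input=2 -> V=0 FIRE
t=8: input=4 -> V=0 FIRE
t=9: input=2 -> V=0 FIRE
t=10: input=3 -> V=0 FIRE
t=11: input=4 -> V=0 FIRE
t=12: input=0 -> V=0
t=13: input=1 -> V=8

Answer: 0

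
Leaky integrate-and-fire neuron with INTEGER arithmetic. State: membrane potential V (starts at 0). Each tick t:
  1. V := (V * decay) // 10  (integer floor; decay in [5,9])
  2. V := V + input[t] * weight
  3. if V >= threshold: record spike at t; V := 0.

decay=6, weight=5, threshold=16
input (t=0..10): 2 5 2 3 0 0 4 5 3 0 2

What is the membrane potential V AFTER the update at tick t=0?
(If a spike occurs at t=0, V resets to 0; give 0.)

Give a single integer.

t=0: input=2 -> V=10
t=1: input=5 -> V=0 FIRE
t=2: input=2 -> V=10
t=3: input=3 -> V=0 FIRE
t=4: input=0 -> V=0
t=5: input=0 -> V=0
t=6: input=4 -> V=0 FIRE
t=7: input=5 -> V=0 FIRE
t=8: input=3 -> V=15
t=9: input=0 -> V=9
t=10: input=2 -> V=15

Answer: 10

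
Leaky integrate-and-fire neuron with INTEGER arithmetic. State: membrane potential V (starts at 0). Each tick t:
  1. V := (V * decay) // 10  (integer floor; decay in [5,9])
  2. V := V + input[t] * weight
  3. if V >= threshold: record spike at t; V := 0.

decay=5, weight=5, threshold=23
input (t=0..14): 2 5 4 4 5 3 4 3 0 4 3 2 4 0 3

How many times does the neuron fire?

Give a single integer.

t=0: input=2 -> V=10
t=1: input=5 -> V=0 FIRE
t=2: input=4 -> V=20
t=3: input=4 -> V=0 FIRE
t=4: input=5 -> V=0 FIRE
t=5: input=3 -> V=15
t=6: input=4 -> V=0 FIRE
t=7: input=3 -> V=15
t=8: input=0 -> V=7
t=9: input=4 -> V=0 FIRE
t=10: input=3 -> V=15
t=11: input=2 -> V=17
t=12: input=4 -> V=0 FIRE
t=13: input=0 -> V=0
t=14: input=3 -> V=15

Answer: 6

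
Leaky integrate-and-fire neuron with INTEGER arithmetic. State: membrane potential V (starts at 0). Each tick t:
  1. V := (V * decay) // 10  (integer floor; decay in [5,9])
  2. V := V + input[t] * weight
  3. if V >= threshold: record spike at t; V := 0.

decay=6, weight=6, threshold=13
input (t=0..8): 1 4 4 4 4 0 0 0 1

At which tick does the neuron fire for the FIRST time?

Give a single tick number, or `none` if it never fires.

t=0: input=1 -> V=6
t=1: input=4 -> V=0 FIRE
t=2: input=4 -> V=0 FIRE
t=3: input=4 -> V=0 FIRE
t=4: input=4 -> V=0 FIRE
t=5: input=0 -> V=0
t=6: input=0 -> V=0
t=7: input=0 -> V=0
t=8: input=1 -> V=6

Answer: 1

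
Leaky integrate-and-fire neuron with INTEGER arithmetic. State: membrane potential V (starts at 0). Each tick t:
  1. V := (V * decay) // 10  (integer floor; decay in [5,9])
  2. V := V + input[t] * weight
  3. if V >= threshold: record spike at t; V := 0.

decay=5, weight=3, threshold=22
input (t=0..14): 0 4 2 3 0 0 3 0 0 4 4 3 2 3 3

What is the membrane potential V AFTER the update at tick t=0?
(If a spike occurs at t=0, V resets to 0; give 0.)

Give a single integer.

Answer: 0

Derivation:
t=0: input=0 -> V=0
t=1: input=4 -> V=12
t=2: input=2 -> V=12
t=3: input=3 -> V=15
t=4: input=0 -> V=7
t=5: input=0 -> V=3
t=6: input=3 -> V=10
t=7: input=0 -> V=5
t=8: input=0 -> V=2
t=9: input=4 -> V=13
t=10: input=4 -> V=18
t=11: input=3 -> V=18
t=12: input=2 -> V=15
t=13: input=3 -> V=16
t=14: input=3 -> V=17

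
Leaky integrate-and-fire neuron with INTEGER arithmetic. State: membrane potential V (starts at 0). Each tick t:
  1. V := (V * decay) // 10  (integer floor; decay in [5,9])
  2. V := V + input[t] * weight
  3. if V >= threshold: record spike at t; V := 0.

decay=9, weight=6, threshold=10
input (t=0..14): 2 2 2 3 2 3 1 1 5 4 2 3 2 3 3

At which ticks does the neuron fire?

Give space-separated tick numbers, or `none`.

Answer: 0 1 2 3 4 5 7 8 9 10 11 12 13 14

Derivation:
t=0: input=2 -> V=0 FIRE
t=1: input=2 -> V=0 FIRE
t=2: input=2 -> V=0 FIRE
t=3: input=3 -> V=0 FIRE
t=4: input=2 -> V=0 FIRE
t=5: input=3 -> V=0 FIRE
t=6: input=1 -> V=6
t=7: input=1 -> V=0 FIRE
t=8: input=5 -> V=0 FIRE
t=9: input=4 -> V=0 FIRE
t=10: input=2 -> V=0 FIRE
t=11: input=3 -> V=0 FIRE
t=12: input=2 -> V=0 FIRE
t=13: input=3 -> V=0 FIRE
t=14: input=3 -> V=0 FIRE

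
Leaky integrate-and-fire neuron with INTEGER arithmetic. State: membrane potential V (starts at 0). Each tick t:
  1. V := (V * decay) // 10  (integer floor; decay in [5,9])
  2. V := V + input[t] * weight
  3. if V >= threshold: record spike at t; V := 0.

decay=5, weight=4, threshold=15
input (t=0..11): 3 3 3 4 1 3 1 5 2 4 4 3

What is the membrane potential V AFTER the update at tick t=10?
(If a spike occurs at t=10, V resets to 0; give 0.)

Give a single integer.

Answer: 0

Derivation:
t=0: input=3 -> V=12
t=1: input=3 -> V=0 FIRE
t=2: input=3 -> V=12
t=3: input=4 -> V=0 FIRE
t=4: input=1 -> V=4
t=5: input=3 -> V=14
t=6: input=1 -> V=11
t=7: input=5 -> V=0 FIRE
t=8: input=2 -> V=8
t=9: input=4 -> V=0 FIRE
t=10: input=4 -> V=0 FIRE
t=11: input=3 -> V=12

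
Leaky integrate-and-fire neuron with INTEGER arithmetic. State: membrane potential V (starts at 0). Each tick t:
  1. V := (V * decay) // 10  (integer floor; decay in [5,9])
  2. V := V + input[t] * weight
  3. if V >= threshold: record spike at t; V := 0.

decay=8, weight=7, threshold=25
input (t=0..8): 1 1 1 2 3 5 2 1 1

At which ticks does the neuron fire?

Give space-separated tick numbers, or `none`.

Answer: 3 5

Derivation:
t=0: input=1 -> V=7
t=1: input=1 -> V=12
t=2: input=1 -> V=16
t=3: input=2 -> V=0 FIRE
t=4: input=3 -> V=21
t=5: input=5 -> V=0 FIRE
t=6: input=2 -> V=14
t=7: input=1 -> V=18
t=8: input=1 -> V=21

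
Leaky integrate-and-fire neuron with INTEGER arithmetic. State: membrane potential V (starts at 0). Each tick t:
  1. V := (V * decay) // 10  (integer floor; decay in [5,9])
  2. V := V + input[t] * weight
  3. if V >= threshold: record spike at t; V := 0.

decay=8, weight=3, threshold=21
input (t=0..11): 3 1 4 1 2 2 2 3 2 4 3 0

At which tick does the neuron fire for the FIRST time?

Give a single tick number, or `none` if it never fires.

t=0: input=3 -> V=9
t=1: input=1 -> V=10
t=2: input=4 -> V=20
t=3: input=1 -> V=19
t=4: input=2 -> V=0 FIRE
t=5: input=2 -> V=6
t=6: input=2 -> V=10
t=7: input=3 -> V=17
t=8: input=2 -> V=19
t=9: input=4 -> V=0 FIRE
t=10: input=3 -> V=9
t=11: input=0 -> V=7

Answer: 4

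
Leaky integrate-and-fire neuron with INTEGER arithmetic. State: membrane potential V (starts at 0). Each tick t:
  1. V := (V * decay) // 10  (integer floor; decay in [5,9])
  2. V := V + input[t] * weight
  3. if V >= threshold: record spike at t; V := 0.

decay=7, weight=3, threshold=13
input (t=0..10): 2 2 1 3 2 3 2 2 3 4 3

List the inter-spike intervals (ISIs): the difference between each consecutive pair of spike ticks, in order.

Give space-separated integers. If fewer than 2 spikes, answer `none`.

Answer: 2 3 2

Derivation:
t=0: input=2 -> V=6
t=1: input=2 -> V=10
t=2: input=1 -> V=10
t=3: input=3 -> V=0 FIRE
t=4: input=2 -> V=6
t=5: input=3 -> V=0 FIRE
t=6: input=2 -> V=6
t=7: input=2 -> V=10
t=8: input=3 -> V=0 FIRE
t=9: input=4 -> V=12
t=10: input=3 -> V=0 FIRE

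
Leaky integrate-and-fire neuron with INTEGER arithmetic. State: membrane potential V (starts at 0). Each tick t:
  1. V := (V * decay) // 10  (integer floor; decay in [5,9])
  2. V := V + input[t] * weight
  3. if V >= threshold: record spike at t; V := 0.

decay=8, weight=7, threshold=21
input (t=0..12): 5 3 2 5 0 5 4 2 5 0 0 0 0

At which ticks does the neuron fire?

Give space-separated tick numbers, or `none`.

Answer: 0 1 3 5 6 8

Derivation:
t=0: input=5 -> V=0 FIRE
t=1: input=3 -> V=0 FIRE
t=2: input=2 -> V=14
t=3: input=5 -> V=0 FIRE
t=4: input=0 -> V=0
t=5: input=5 -> V=0 FIRE
t=6: input=4 -> V=0 FIRE
t=7: input=2 -> V=14
t=8: input=5 -> V=0 FIRE
t=9: input=0 -> V=0
t=10: input=0 -> V=0
t=11: input=0 -> V=0
t=12: input=0 -> V=0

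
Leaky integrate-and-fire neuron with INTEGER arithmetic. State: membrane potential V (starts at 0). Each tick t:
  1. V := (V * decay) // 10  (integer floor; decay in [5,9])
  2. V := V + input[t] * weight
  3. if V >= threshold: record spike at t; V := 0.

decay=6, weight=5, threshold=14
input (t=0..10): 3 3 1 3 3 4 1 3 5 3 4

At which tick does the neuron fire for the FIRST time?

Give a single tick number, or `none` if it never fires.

Answer: 0

Derivation:
t=0: input=3 -> V=0 FIRE
t=1: input=3 -> V=0 FIRE
t=2: input=1 -> V=5
t=3: input=3 -> V=0 FIRE
t=4: input=3 -> V=0 FIRE
t=5: input=4 -> V=0 FIRE
t=6: input=1 -> V=5
t=7: input=3 -> V=0 FIRE
t=8: input=5 -> V=0 FIRE
t=9: input=3 -> V=0 FIRE
t=10: input=4 -> V=0 FIRE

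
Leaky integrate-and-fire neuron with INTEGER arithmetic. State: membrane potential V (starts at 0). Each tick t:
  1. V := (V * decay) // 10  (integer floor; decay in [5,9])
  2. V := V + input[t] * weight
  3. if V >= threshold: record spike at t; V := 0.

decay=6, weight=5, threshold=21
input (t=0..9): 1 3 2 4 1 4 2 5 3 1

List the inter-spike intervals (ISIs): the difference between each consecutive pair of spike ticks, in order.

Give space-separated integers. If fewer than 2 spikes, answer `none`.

t=0: input=1 -> V=5
t=1: input=3 -> V=18
t=2: input=2 -> V=20
t=3: input=4 -> V=0 FIRE
t=4: input=1 -> V=5
t=5: input=4 -> V=0 FIRE
t=6: input=2 -> V=10
t=7: input=5 -> V=0 FIRE
t=8: input=3 -> V=15
t=9: input=1 -> V=14

Answer: 2 2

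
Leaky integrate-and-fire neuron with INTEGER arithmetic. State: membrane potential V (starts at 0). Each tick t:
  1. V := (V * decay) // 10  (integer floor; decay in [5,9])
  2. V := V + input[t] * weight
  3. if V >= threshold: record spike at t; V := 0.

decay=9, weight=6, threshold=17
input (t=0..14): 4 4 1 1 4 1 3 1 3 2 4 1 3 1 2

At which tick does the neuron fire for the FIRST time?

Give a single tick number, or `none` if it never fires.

t=0: input=4 -> V=0 FIRE
t=1: input=4 -> V=0 FIRE
t=2: input=1 -> V=6
t=3: input=1 -> V=11
t=4: input=4 -> V=0 FIRE
t=5: input=1 -> V=6
t=6: input=3 -> V=0 FIRE
t=7: input=1 -> V=6
t=8: input=3 -> V=0 FIRE
t=9: input=2 -> V=12
t=10: input=4 -> V=0 FIRE
t=11: input=1 -> V=6
t=12: input=3 -> V=0 FIRE
t=13: input=1 -> V=6
t=14: input=2 -> V=0 FIRE

Answer: 0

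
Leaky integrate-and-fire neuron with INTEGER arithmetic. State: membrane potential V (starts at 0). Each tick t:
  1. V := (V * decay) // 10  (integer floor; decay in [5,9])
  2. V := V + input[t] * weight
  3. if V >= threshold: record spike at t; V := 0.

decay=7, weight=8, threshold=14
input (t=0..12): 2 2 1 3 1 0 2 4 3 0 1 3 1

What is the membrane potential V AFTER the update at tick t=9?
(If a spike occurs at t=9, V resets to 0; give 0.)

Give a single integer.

t=0: input=2 -> V=0 FIRE
t=1: input=2 -> V=0 FIRE
t=2: input=1 -> V=8
t=3: input=3 -> V=0 FIRE
t=4: input=1 -> V=8
t=5: input=0 -> V=5
t=6: input=2 -> V=0 FIRE
t=7: input=4 -> V=0 FIRE
t=8: input=3 -> V=0 FIRE
t=9: input=0 -> V=0
t=10: input=1 -> V=8
t=11: input=3 -> V=0 FIRE
t=12: input=1 -> V=8

Answer: 0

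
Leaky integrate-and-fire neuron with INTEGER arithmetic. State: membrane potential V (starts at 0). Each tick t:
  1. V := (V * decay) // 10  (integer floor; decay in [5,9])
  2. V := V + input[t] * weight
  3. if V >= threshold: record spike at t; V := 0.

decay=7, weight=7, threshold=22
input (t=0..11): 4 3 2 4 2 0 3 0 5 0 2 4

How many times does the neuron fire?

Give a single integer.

Answer: 6

Derivation:
t=0: input=4 -> V=0 FIRE
t=1: input=3 -> V=21
t=2: input=2 -> V=0 FIRE
t=3: input=4 -> V=0 FIRE
t=4: input=2 -> V=14
t=5: input=0 -> V=9
t=6: input=3 -> V=0 FIRE
t=7: input=0 -> V=0
t=8: input=5 -> V=0 FIRE
t=9: input=0 -> V=0
t=10: input=2 -> V=14
t=11: input=4 -> V=0 FIRE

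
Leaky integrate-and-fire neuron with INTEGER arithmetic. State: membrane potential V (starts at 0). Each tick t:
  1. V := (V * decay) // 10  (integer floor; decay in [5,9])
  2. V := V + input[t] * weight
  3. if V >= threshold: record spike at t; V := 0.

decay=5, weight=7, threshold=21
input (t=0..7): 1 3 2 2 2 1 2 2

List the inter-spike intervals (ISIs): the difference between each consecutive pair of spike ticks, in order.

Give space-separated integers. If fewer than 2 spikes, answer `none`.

t=0: input=1 -> V=7
t=1: input=3 -> V=0 FIRE
t=2: input=2 -> V=14
t=3: input=2 -> V=0 FIRE
t=4: input=2 -> V=14
t=5: input=1 -> V=14
t=6: input=2 -> V=0 FIRE
t=7: input=2 -> V=14

Answer: 2 3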